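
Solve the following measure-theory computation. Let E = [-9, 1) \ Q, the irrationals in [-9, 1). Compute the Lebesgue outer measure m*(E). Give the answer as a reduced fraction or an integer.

The interval I = [-9, 1) has m(I) = 1 - (-9) = 10 (endpoints are measure-zero, so open/closed/half-open agree). Write I = (I cap Q) u (I \ Q). The rationals in I are countable, so m*(I cap Q) = 0 (cover each rational by intervals whose total length is arbitrarily small). By countable subadditivity m*(I) <= m*(I cap Q) + m*(I \ Q), hence m*(I \ Q) >= m(I) = 10. The reverse inequality m*(I \ Q) <= m*(I) = 10 is trivial since (I \ Q) is a subset of I. Therefore m*(I \ Q) = 10.

10


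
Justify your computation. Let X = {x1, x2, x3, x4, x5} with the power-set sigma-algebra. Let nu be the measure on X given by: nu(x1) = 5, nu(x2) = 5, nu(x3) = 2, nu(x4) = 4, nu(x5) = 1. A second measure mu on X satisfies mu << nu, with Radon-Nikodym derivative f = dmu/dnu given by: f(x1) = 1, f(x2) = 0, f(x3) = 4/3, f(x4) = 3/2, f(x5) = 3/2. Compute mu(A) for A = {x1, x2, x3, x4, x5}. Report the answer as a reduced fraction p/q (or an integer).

By the defining property of the Radon-Nikodym derivative, for every measurable set A,
  mu(A) = integral_A f dnu.
Since nu is a discrete measure concentrated on the atoms of X, the integral over A reduces to the sum
  mu(A) = sum_{x in A} f(x) * nu({x}).
Computing each term:
  x1: f(x1) * nu(x1) = 1 * 5 = 5.
  x2: f(x2) * nu(x2) = 0 * 5 = 0.
  x3: f(x3) * nu(x3) = 4/3 * 2 = 8/3.
  x4: f(x4) * nu(x4) = 3/2 * 4 = 6.
  x5: f(x5) * nu(x5) = 3/2 * 1 = 3/2.
Summing: mu(A) = 5 + 0 + 8/3 + 6 + 3/2 = 91/6.

91/6


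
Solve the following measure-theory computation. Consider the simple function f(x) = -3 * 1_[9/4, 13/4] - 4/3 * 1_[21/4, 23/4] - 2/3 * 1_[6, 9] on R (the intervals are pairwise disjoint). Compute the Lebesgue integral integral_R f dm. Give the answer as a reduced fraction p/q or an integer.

For a simple function f = sum_i c_i * 1_{A_i} with disjoint A_i,
  integral f dm = sum_i c_i * m(A_i).
Lengths of the A_i:
  m(A_1) = 13/4 - 9/4 = 1.
  m(A_2) = 23/4 - 21/4 = 1/2.
  m(A_3) = 9 - 6 = 3.
Contributions c_i * m(A_i):
  (-3) * (1) = -3.
  (-4/3) * (1/2) = -2/3.
  (-2/3) * (3) = -2.
Total: -3 - 2/3 - 2 = -17/3.

-17/3


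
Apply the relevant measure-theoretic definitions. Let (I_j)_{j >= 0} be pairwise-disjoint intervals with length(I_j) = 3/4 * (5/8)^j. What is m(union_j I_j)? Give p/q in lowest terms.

By countable additivity of the Lebesgue measure on pairwise disjoint measurable sets,
  m(union_{j >= 0} I_j) = sum_{j >= 0} m(I_j) = sum_{j >= 0} a * r^j,
  with a = 3/4 and r = 5/8.
Since 0 < r = 5/8 < 1, the geometric series converges:
  sum_{j >= 0} a * r^j = a / (1 - r).
  = 3/4 / (1 - 5/8)
  = 3/4 / (3/8)
  = 2.

2


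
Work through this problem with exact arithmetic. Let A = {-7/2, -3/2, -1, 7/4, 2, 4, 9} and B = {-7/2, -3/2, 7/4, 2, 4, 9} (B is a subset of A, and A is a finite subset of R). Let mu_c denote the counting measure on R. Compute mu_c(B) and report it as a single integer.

Counting measure assigns mu_c(E) = |E| (number of elements) when E is finite.
B has 6 element(s), so mu_c(B) = 6.

6


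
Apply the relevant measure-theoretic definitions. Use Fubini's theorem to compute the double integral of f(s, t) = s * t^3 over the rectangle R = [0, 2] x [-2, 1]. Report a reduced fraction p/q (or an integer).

f(s, t) is a tensor product of a function of s and a function of t, and both factors are bounded continuous (hence Lebesgue integrable) on the rectangle, so Fubini's theorem applies:
  integral_R f d(m x m) = (integral_a1^b1 s ds) * (integral_a2^b2 t^3 dt).
Inner integral in s: integral_{0}^{2} s ds = (2^2 - 0^2)/2
  = 2.
Inner integral in t: integral_{-2}^{1} t^3 dt = (1^4 - (-2)^4)/4
  = -15/4.
Product: (2) * (-15/4) = -15/2.

-15/2


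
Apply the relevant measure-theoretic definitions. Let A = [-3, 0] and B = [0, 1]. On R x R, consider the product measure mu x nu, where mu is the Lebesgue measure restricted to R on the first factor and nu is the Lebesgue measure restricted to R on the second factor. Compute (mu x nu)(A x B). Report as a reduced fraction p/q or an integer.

For a measurable rectangle A x B, the product measure satisfies
  (mu x nu)(A x B) = mu(A) * nu(B).
  mu(A) = 3.
  nu(B) = 1.
  (mu x nu)(A x B) = 3 * 1 = 3.

3


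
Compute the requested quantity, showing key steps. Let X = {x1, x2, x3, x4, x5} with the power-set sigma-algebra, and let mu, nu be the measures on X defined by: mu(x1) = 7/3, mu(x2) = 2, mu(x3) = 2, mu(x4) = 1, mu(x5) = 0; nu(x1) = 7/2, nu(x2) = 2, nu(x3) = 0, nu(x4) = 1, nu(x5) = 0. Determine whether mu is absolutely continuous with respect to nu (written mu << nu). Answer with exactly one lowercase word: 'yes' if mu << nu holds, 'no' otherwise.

mu << nu means: every nu-null measurable set is also mu-null; equivalently, for every atom x, if nu({x}) = 0 then mu({x}) = 0.
Checking each atom:
  x1: nu = 7/2 > 0 -> no constraint.
  x2: nu = 2 > 0 -> no constraint.
  x3: nu = 0, mu = 2 > 0 -> violates mu << nu.
  x4: nu = 1 > 0 -> no constraint.
  x5: nu = 0, mu = 0 -> consistent with mu << nu.
The atom(s) x3 violate the condition (nu = 0 but mu > 0). Therefore mu is NOT absolutely continuous w.r.t. nu.

no


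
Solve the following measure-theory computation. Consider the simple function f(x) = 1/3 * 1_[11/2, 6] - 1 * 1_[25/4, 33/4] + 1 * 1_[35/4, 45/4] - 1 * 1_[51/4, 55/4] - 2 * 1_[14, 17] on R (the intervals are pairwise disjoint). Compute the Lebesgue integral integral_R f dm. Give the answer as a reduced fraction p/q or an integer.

For a simple function f = sum_i c_i * 1_{A_i} with disjoint A_i,
  integral f dm = sum_i c_i * m(A_i).
Lengths of the A_i:
  m(A_1) = 6 - 11/2 = 1/2.
  m(A_2) = 33/4 - 25/4 = 2.
  m(A_3) = 45/4 - 35/4 = 5/2.
  m(A_4) = 55/4 - 51/4 = 1.
  m(A_5) = 17 - 14 = 3.
Contributions c_i * m(A_i):
  (1/3) * (1/2) = 1/6.
  (-1) * (2) = -2.
  (1) * (5/2) = 5/2.
  (-1) * (1) = -1.
  (-2) * (3) = -6.
Total: 1/6 - 2 + 5/2 - 1 - 6 = -19/3.

-19/3


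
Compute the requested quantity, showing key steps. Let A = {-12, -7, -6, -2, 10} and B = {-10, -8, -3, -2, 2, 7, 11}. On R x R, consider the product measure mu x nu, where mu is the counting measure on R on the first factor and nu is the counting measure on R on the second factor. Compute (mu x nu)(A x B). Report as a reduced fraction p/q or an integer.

For a measurable rectangle A x B, the product measure satisfies
  (mu x nu)(A x B) = mu(A) * nu(B).
  mu(A) = 5.
  nu(B) = 7.
  (mu x nu)(A x B) = 5 * 7 = 35.

35


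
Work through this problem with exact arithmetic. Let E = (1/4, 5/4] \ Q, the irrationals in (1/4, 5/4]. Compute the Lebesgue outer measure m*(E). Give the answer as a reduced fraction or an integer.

The interval I = (1/4, 5/4] has m(I) = 5/4 - 1/4 = 1 (endpoints are measure-zero, so open/closed/half-open agree). Write I = (I cap Q) u (I \ Q). The rationals in I are countable, so m*(I cap Q) = 0 (cover each rational by intervals whose total length is arbitrarily small). By countable subadditivity m*(I) <= m*(I cap Q) + m*(I \ Q), hence m*(I \ Q) >= m(I) = 1. The reverse inequality m*(I \ Q) <= m*(I) = 1 is trivial since (I \ Q) is a subset of I. Therefore m*(I \ Q) = 1.

1


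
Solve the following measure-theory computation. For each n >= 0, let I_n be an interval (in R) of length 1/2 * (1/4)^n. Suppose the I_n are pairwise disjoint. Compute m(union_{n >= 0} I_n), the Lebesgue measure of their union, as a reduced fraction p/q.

By countable additivity of the Lebesgue measure on pairwise disjoint measurable sets,
  m(union_{n >= 0} I_n) = sum_{n >= 0} m(I_n) = sum_{n >= 0} a * r^n,
  with a = 1/2 and r = 1/4.
Since 0 < r = 1/4 < 1, the geometric series converges:
  sum_{n >= 0} a * r^n = a / (1 - r).
  = 1/2 / (1 - 1/4)
  = 1/2 / (3/4)
  = 2/3.

2/3


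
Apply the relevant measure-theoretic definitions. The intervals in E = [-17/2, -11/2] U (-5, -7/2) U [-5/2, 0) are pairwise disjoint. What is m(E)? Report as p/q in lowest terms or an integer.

For pairwise disjoint intervals, m(union_i I_i) = sum_i m(I_i),
and m is invariant under swapping open/closed endpoints (single points have measure 0).
So m(E) = sum_i (b_i - a_i).
  I_1 has length -11/2 - (-17/2) = 3.
  I_2 has length -7/2 - (-5) = 3/2.
  I_3 has length 0 - (-5/2) = 5/2.
Summing:
  m(E) = 3 + 3/2 + 5/2 = 7.

7


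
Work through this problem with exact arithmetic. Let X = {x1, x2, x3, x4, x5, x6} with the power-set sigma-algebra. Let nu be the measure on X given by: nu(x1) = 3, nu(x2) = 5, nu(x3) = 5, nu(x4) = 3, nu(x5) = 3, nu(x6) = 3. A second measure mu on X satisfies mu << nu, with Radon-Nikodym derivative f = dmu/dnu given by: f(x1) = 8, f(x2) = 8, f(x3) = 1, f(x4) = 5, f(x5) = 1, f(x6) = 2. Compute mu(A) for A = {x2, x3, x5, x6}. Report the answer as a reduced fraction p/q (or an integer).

By the defining property of the Radon-Nikodym derivative, for every measurable set A,
  mu(A) = integral_A f dnu.
Since nu is a discrete measure concentrated on the atoms of X, the integral over A reduces to the sum
  mu(A) = sum_{x in A} f(x) * nu({x}).
Computing each term:
  x2: f(x2) * nu(x2) = 8 * 5 = 40.
  x3: f(x3) * nu(x3) = 1 * 5 = 5.
  x5: f(x5) * nu(x5) = 1 * 3 = 3.
  x6: f(x6) * nu(x6) = 2 * 3 = 6.
Summing: mu(A) = 40 + 5 + 3 + 6 = 54.

54


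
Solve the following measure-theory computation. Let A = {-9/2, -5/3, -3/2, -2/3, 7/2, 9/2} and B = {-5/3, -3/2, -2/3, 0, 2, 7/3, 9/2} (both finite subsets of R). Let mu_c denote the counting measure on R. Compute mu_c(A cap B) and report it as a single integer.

Counting measure on a finite set equals cardinality. mu_c(A cap B) = |A cap B| (elements appearing in both).
Enumerating the elements of A that also lie in B gives 4 element(s).
So mu_c(A cap B) = 4.

4


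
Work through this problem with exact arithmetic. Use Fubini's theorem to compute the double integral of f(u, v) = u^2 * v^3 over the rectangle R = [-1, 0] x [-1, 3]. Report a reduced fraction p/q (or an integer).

f(u, v) is a tensor product of a function of u and a function of v, and both factors are bounded continuous (hence Lebesgue integrable) on the rectangle, so Fubini's theorem applies:
  integral_R f d(m x m) = (integral_a1^b1 u^2 du) * (integral_a2^b2 v^3 dv).
Inner integral in u: integral_{-1}^{0} u^2 du = (0^3 - (-1)^3)/3
  = 1/3.
Inner integral in v: integral_{-1}^{3} v^3 dv = (3^4 - (-1)^4)/4
  = 20.
Product: (1/3) * (20) = 20/3.

20/3


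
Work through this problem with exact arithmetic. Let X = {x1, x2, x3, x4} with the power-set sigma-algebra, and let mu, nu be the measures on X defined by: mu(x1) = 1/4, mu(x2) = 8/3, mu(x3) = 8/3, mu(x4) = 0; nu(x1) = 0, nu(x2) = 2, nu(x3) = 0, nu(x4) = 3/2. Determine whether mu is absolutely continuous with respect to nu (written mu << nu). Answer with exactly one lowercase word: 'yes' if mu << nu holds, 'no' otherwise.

mu << nu means: every nu-null measurable set is also mu-null; equivalently, for every atom x, if nu({x}) = 0 then mu({x}) = 0.
Checking each atom:
  x1: nu = 0, mu = 1/4 > 0 -> violates mu << nu.
  x2: nu = 2 > 0 -> no constraint.
  x3: nu = 0, mu = 8/3 > 0 -> violates mu << nu.
  x4: nu = 3/2 > 0 -> no constraint.
The atom(s) x1, x3 violate the condition (nu = 0 but mu > 0). Therefore mu is NOT absolutely continuous w.r.t. nu.

no


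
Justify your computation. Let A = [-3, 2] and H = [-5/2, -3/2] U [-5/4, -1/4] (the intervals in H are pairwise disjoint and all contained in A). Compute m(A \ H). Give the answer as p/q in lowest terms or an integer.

The ambient interval has length m(A) = 2 - (-3) = 5.
Since the holes are disjoint and sit inside A, by finite additivity
  m(H) = sum_i (b_i - a_i), and m(A \ H) = m(A) - m(H).
Computing the hole measures:
  m(H_1) = -3/2 - (-5/2) = 1.
  m(H_2) = -1/4 - (-5/4) = 1.
Summed: m(H) = 1 + 1 = 2.
So m(A \ H) = 5 - 2 = 3.

3


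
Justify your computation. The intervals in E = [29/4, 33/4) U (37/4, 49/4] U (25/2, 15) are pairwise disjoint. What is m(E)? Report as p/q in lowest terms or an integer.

For pairwise disjoint intervals, m(union_i I_i) = sum_i m(I_i),
and m is invariant under swapping open/closed endpoints (single points have measure 0).
So m(E) = sum_i (b_i - a_i).
  I_1 has length 33/4 - 29/4 = 1.
  I_2 has length 49/4 - 37/4 = 3.
  I_3 has length 15 - 25/2 = 5/2.
Summing:
  m(E) = 1 + 3 + 5/2 = 13/2.

13/2


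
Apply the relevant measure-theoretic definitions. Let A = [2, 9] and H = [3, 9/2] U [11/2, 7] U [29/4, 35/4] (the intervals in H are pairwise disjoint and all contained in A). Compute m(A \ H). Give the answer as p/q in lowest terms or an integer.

The ambient interval has length m(A) = 9 - 2 = 7.
Since the holes are disjoint and sit inside A, by finite additivity
  m(H) = sum_i (b_i - a_i), and m(A \ H) = m(A) - m(H).
Computing the hole measures:
  m(H_1) = 9/2 - 3 = 3/2.
  m(H_2) = 7 - 11/2 = 3/2.
  m(H_3) = 35/4 - 29/4 = 3/2.
Summed: m(H) = 3/2 + 3/2 + 3/2 = 9/2.
So m(A \ H) = 7 - 9/2 = 5/2.

5/2


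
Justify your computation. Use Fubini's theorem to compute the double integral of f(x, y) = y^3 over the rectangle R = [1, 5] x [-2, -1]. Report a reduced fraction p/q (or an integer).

f(x, y) is a tensor product of a function of x and a function of y, and both factors are bounded continuous (hence Lebesgue integrable) on the rectangle, so Fubini's theorem applies:
  integral_R f d(m x m) = (integral_a1^b1 1 dx) * (integral_a2^b2 y^3 dy).
Inner integral in x: integral_{1}^{5} 1 dx = (5^1 - 1^1)/1
  = 4.
Inner integral in y: integral_{-2}^{-1} y^3 dy = ((-1)^4 - (-2)^4)/4
  = -15/4.
Product: (4) * (-15/4) = -15.

-15


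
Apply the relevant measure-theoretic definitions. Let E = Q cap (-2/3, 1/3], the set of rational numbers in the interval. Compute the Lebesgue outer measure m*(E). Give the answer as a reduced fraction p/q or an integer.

Q cap (-2/3, 1/3] is countable; list its elements as q_1, q_2, ... . Fix eps > 0 and cover the k-th point by an interval of length eps * 2^(-k). The cover has total length eps * sum_{k>=1} 2^(-k) = eps, so by definition of outer measure m*(Q cap (-2/3, 1/3]) <= eps. Since eps was arbitrary and m* >= 0, the outer measure is 0.

0


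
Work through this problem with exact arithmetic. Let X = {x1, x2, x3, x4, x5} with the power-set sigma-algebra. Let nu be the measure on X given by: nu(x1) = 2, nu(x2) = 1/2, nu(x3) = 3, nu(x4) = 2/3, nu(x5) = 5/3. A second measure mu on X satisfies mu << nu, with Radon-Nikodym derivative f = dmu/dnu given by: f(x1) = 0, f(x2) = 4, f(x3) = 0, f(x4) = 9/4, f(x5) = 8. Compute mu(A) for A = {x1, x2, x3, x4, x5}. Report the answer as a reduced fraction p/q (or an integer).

By the defining property of the Radon-Nikodym derivative, for every measurable set A,
  mu(A) = integral_A f dnu.
Since nu is a discrete measure concentrated on the atoms of X, the integral over A reduces to the sum
  mu(A) = sum_{x in A} f(x) * nu({x}).
Computing each term:
  x1: f(x1) * nu(x1) = 0 * 2 = 0.
  x2: f(x2) * nu(x2) = 4 * 1/2 = 2.
  x3: f(x3) * nu(x3) = 0 * 3 = 0.
  x4: f(x4) * nu(x4) = 9/4 * 2/3 = 3/2.
  x5: f(x5) * nu(x5) = 8 * 5/3 = 40/3.
Summing: mu(A) = 0 + 2 + 0 + 3/2 + 40/3 = 101/6.

101/6


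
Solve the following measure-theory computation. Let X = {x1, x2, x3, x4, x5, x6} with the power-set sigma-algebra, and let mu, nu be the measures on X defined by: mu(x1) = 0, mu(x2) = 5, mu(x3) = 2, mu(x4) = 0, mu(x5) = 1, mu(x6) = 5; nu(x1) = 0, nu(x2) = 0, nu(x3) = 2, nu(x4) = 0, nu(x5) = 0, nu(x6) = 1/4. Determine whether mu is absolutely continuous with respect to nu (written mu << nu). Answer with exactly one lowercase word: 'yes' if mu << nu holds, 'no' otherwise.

mu << nu means: every nu-null measurable set is also mu-null; equivalently, for every atom x, if nu({x}) = 0 then mu({x}) = 0.
Checking each atom:
  x1: nu = 0, mu = 0 -> consistent with mu << nu.
  x2: nu = 0, mu = 5 > 0 -> violates mu << nu.
  x3: nu = 2 > 0 -> no constraint.
  x4: nu = 0, mu = 0 -> consistent with mu << nu.
  x5: nu = 0, mu = 1 > 0 -> violates mu << nu.
  x6: nu = 1/4 > 0 -> no constraint.
The atom(s) x2, x5 violate the condition (nu = 0 but mu > 0). Therefore mu is NOT absolutely continuous w.r.t. nu.

no


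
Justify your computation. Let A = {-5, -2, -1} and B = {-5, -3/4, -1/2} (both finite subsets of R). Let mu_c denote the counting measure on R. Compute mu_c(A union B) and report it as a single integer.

Counting measure on a finite set equals cardinality. By inclusion-exclusion, |A union B| = |A| + |B| - |A cap B|.
|A| = 3, |B| = 3, |A cap B| = 1.
So mu_c(A union B) = 3 + 3 - 1 = 5.

5


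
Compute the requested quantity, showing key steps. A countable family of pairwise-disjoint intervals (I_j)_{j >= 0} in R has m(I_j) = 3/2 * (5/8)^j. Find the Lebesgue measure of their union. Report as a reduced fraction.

By countable additivity of the Lebesgue measure on pairwise disjoint measurable sets,
  m(union_{j >= 0} I_j) = sum_{j >= 0} m(I_j) = sum_{j >= 0} a * r^j,
  with a = 3/2 and r = 5/8.
Since 0 < r = 5/8 < 1, the geometric series converges:
  sum_{j >= 0} a * r^j = a / (1 - r).
  = 3/2 / (1 - 5/8)
  = 3/2 / (3/8)
  = 4.

4


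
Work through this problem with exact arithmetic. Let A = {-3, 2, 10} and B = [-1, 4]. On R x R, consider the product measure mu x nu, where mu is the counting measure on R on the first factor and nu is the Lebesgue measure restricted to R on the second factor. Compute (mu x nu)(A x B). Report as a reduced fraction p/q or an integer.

For a measurable rectangle A x B, the product measure satisfies
  (mu x nu)(A x B) = mu(A) * nu(B).
  mu(A) = 3.
  nu(B) = 5.
  (mu x nu)(A x B) = 3 * 5 = 15.

15


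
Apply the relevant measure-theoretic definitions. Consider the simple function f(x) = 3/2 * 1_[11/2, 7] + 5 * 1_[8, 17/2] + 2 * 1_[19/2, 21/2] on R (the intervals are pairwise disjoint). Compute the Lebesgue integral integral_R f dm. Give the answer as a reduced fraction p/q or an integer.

For a simple function f = sum_i c_i * 1_{A_i} with disjoint A_i,
  integral f dm = sum_i c_i * m(A_i).
Lengths of the A_i:
  m(A_1) = 7 - 11/2 = 3/2.
  m(A_2) = 17/2 - 8 = 1/2.
  m(A_3) = 21/2 - 19/2 = 1.
Contributions c_i * m(A_i):
  (3/2) * (3/2) = 9/4.
  (5) * (1/2) = 5/2.
  (2) * (1) = 2.
Total: 9/4 + 5/2 + 2 = 27/4.

27/4


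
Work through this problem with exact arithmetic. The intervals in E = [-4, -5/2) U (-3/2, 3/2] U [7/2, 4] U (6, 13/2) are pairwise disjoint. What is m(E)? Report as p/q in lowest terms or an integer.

For pairwise disjoint intervals, m(union_i I_i) = sum_i m(I_i),
and m is invariant under swapping open/closed endpoints (single points have measure 0).
So m(E) = sum_i (b_i - a_i).
  I_1 has length -5/2 - (-4) = 3/2.
  I_2 has length 3/2 - (-3/2) = 3.
  I_3 has length 4 - 7/2 = 1/2.
  I_4 has length 13/2 - 6 = 1/2.
Summing:
  m(E) = 3/2 + 3 + 1/2 + 1/2 = 11/2.

11/2


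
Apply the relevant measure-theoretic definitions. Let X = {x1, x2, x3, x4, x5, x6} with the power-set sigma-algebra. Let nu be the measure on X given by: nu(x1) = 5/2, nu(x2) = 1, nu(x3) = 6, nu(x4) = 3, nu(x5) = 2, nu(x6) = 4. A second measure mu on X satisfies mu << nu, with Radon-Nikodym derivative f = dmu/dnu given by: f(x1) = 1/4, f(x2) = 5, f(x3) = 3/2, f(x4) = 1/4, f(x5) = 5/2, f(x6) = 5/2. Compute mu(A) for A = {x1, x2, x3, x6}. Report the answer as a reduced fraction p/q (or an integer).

By the defining property of the Radon-Nikodym derivative, for every measurable set A,
  mu(A) = integral_A f dnu.
Since nu is a discrete measure concentrated on the atoms of X, the integral over A reduces to the sum
  mu(A) = sum_{x in A} f(x) * nu({x}).
Computing each term:
  x1: f(x1) * nu(x1) = 1/4 * 5/2 = 5/8.
  x2: f(x2) * nu(x2) = 5 * 1 = 5.
  x3: f(x3) * nu(x3) = 3/2 * 6 = 9.
  x6: f(x6) * nu(x6) = 5/2 * 4 = 10.
Summing: mu(A) = 5/8 + 5 + 9 + 10 = 197/8.

197/8


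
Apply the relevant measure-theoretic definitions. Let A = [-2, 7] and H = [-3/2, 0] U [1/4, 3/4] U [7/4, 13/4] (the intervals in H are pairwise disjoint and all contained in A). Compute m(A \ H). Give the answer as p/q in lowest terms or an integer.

The ambient interval has length m(A) = 7 - (-2) = 9.
Since the holes are disjoint and sit inside A, by finite additivity
  m(H) = sum_i (b_i - a_i), and m(A \ H) = m(A) - m(H).
Computing the hole measures:
  m(H_1) = 0 - (-3/2) = 3/2.
  m(H_2) = 3/4 - 1/4 = 1/2.
  m(H_3) = 13/4 - 7/4 = 3/2.
Summed: m(H) = 3/2 + 1/2 + 3/2 = 7/2.
So m(A \ H) = 9 - 7/2 = 11/2.

11/2


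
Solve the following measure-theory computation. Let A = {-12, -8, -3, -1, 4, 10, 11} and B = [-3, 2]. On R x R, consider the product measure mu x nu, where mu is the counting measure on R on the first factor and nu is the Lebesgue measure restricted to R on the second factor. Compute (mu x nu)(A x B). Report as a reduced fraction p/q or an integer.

For a measurable rectangle A x B, the product measure satisfies
  (mu x nu)(A x B) = mu(A) * nu(B).
  mu(A) = 7.
  nu(B) = 5.
  (mu x nu)(A x B) = 7 * 5 = 35.

35


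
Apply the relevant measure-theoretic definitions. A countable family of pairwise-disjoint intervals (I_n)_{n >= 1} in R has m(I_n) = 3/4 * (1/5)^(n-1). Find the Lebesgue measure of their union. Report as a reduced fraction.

By countable additivity of the Lebesgue measure on pairwise disjoint measurable sets,
  m(union_{n >= 1} I_n) = sum_{n >= 1} m(I_n) = sum_{n >= 1} a * r^(n-1),
  with a = 3/4 and r = 1/5.
Since 0 < r = 1/5 < 1, the geometric series converges:
  sum_{n >= 1} a * r^(n-1) = a / (1 - r).
  = 3/4 / (1 - 1/5)
  = 3/4 / (4/5)
  = 15/16.

15/16


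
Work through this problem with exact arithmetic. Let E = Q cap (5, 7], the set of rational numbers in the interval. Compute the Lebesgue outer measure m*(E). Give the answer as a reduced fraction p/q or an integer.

E = Q cap (5, 7] is a subset of Q, which is countable. Enumerate Q = {q_1, q_2, ...}; for any eps > 0, cover q_k by the open interval (q_k - eps/2^(k+1), q_k + eps/2^(k+1)), of length eps/2^k. The total cover length is sum_{k>=1} eps/2^k = eps. Hence m*(E) <= m*(Q) <= eps for every eps > 0, and since outer measure is non-negative, m*(E) = 0.

0


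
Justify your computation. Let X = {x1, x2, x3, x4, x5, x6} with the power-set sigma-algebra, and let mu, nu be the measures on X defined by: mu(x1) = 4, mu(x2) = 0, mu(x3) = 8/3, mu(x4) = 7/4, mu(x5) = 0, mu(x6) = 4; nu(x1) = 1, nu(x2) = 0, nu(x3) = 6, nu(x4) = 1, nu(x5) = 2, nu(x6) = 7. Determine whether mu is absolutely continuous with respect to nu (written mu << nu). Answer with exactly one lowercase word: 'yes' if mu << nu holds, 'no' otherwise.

mu << nu means: every nu-null measurable set is also mu-null; equivalently, for every atom x, if nu({x}) = 0 then mu({x}) = 0.
Checking each atom:
  x1: nu = 1 > 0 -> no constraint.
  x2: nu = 0, mu = 0 -> consistent with mu << nu.
  x3: nu = 6 > 0 -> no constraint.
  x4: nu = 1 > 0 -> no constraint.
  x5: nu = 2 > 0 -> no constraint.
  x6: nu = 7 > 0 -> no constraint.
No atom violates the condition. Therefore mu << nu.

yes


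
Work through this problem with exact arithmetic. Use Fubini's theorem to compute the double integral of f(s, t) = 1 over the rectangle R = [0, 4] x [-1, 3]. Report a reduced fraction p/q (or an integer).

f(s, t) is a tensor product of a function of s and a function of t, and both factors are bounded continuous (hence Lebesgue integrable) on the rectangle, so Fubini's theorem applies:
  integral_R f d(m x m) = (integral_a1^b1 1 ds) * (integral_a2^b2 1 dt).
Inner integral in s: integral_{0}^{4} 1 ds = (4^1 - 0^1)/1
  = 4.
Inner integral in t: integral_{-1}^{3} 1 dt = (3^1 - (-1)^1)/1
  = 4.
Product: (4) * (4) = 16.

16


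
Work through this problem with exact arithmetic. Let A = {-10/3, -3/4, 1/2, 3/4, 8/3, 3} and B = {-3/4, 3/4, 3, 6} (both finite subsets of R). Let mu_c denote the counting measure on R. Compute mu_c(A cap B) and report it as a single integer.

Counting measure on a finite set equals cardinality. mu_c(A cap B) = |A cap B| (elements appearing in both).
Enumerating the elements of A that also lie in B gives 3 element(s).
So mu_c(A cap B) = 3.

3


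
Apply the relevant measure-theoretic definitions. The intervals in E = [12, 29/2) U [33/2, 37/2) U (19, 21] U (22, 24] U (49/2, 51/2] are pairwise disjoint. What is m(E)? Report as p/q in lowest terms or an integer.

For pairwise disjoint intervals, m(union_i I_i) = sum_i m(I_i),
and m is invariant under swapping open/closed endpoints (single points have measure 0).
So m(E) = sum_i (b_i - a_i).
  I_1 has length 29/2 - 12 = 5/2.
  I_2 has length 37/2 - 33/2 = 2.
  I_3 has length 21 - 19 = 2.
  I_4 has length 24 - 22 = 2.
  I_5 has length 51/2 - 49/2 = 1.
Summing:
  m(E) = 5/2 + 2 + 2 + 2 + 1 = 19/2.

19/2


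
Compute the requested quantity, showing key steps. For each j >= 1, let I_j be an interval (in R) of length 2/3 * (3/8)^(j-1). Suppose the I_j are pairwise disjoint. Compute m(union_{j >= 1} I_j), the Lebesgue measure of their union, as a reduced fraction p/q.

By countable additivity of the Lebesgue measure on pairwise disjoint measurable sets,
  m(union_{j >= 1} I_j) = sum_{j >= 1} m(I_j) = sum_{j >= 1} a * r^(j-1),
  with a = 2/3 and r = 3/8.
Since 0 < r = 3/8 < 1, the geometric series converges:
  sum_{j >= 1} a * r^(j-1) = a / (1 - r).
  = 2/3 / (1 - 3/8)
  = 2/3 / (5/8)
  = 16/15.

16/15


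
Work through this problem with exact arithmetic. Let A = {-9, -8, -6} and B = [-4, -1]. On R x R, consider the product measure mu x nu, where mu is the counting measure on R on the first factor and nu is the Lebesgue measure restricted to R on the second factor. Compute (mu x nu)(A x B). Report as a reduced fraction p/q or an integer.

For a measurable rectangle A x B, the product measure satisfies
  (mu x nu)(A x B) = mu(A) * nu(B).
  mu(A) = 3.
  nu(B) = 3.
  (mu x nu)(A x B) = 3 * 3 = 9.

9


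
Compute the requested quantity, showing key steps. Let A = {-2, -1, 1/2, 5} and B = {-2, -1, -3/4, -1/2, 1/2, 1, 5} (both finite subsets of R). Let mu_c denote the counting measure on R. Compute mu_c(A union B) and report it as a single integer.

Counting measure on a finite set equals cardinality. By inclusion-exclusion, |A union B| = |A| + |B| - |A cap B|.
|A| = 4, |B| = 7, |A cap B| = 4.
So mu_c(A union B) = 4 + 7 - 4 = 7.

7


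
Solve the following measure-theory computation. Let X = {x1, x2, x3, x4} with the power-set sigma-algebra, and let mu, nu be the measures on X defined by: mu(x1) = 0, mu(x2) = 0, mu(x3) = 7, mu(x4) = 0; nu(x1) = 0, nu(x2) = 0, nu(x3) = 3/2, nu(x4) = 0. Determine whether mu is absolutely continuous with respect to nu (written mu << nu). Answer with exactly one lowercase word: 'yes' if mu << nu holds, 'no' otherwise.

mu << nu means: every nu-null measurable set is also mu-null; equivalently, for every atom x, if nu({x}) = 0 then mu({x}) = 0.
Checking each atom:
  x1: nu = 0, mu = 0 -> consistent with mu << nu.
  x2: nu = 0, mu = 0 -> consistent with mu << nu.
  x3: nu = 3/2 > 0 -> no constraint.
  x4: nu = 0, mu = 0 -> consistent with mu << nu.
No atom violates the condition. Therefore mu << nu.

yes


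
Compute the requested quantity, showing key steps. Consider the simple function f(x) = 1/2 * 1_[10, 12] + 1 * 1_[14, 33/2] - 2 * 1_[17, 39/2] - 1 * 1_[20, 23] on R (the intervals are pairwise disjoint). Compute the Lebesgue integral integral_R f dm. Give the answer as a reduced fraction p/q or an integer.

For a simple function f = sum_i c_i * 1_{A_i} with disjoint A_i,
  integral f dm = sum_i c_i * m(A_i).
Lengths of the A_i:
  m(A_1) = 12 - 10 = 2.
  m(A_2) = 33/2 - 14 = 5/2.
  m(A_3) = 39/2 - 17 = 5/2.
  m(A_4) = 23 - 20 = 3.
Contributions c_i * m(A_i):
  (1/2) * (2) = 1.
  (1) * (5/2) = 5/2.
  (-2) * (5/2) = -5.
  (-1) * (3) = -3.
Total: 1 + 5/2 - 5 - 3 = -9/2.

-9/2


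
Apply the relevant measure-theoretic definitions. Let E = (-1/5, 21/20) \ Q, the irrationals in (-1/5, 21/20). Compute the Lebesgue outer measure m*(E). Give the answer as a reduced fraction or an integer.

The interval I = (-1/5, 21/20) has m(I) = 21/20 - (-1/5) = 5/4 (endpoints are measure-zero, so open/closed/half-open agree). Write I = (I cap Q) u (I \ Q). The rationals in I are countable, so m*(I cap Q) = 0 (cover each rational by intervals whose total length is arbitrarily small). By countable subadditivity m*(I) <= m*(I cap Q) + m*(I \ Q), hence m*(I \ Q) >= m(I) = 5/4. The reverse inequality m*(I \ Q) <= m*(I) = 5/4 is trivial since (I \ Q) is a subset of I. Therefore m*(I \ Q) = 5/4.

5/4


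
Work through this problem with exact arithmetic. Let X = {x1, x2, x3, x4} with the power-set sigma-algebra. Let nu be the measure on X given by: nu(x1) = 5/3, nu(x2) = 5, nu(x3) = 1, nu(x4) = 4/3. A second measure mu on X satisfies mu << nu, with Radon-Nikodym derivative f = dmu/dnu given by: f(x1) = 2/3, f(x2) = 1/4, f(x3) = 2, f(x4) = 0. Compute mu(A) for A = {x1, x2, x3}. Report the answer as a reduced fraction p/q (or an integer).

By the defining property of the Radon-Nikodym derivative, for every measurable set A,
  mu(A) = integral_A f dnu.
Since nu is a discrete measure concentrated on the atoms of X, the integral over A reduces to the sum
  mu(A) = sum_{x in A} f(x) * nu({x}).
Computing each term:
  x1: f(x1) * nu(x1) = 2/3 * 5/3 = 10/9.
  x2: f(x2) * nu(x2) = 1/4 * 5 = 5/4.
  x3: f(x3) * nu(x3) = 2 * 1 = 2.
Summing: mu(A) = 10/9 + 5/4 + 2 = 157/36.

157/36


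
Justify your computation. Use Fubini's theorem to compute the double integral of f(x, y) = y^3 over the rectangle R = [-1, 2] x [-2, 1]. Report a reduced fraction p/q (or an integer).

f(x, y) is a tensor product of a function of x and a function of y, and both factors are bounded continuous (hence Lebesgue integrable) on the rectangle, so Fubini's theorem applies:
  integral_R f d(m x m) = (integral_a1^b1 1 dx) * (integral_a2^b2 y^3 dy).
Inner integral in x: integral_{-1}^{2} 1 dx = (2^1 - (-1)^1)/1
  = 3.
Inner integral in y: integral_{-2}^{1} y^3 dy = (1^4 - (-2)^4)/4
  = -15/4.
Product: (3) * (-15/4) = -45/4.

-45/4


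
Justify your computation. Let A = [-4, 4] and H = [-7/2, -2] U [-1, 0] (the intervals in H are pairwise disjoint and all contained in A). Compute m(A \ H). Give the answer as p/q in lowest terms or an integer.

The ambient interval has length m(A) = 4 - (-4) = 8.
Since the holes are disjoint and sit inside A, by finite additivity
  m(H) = sum_i (b_i - a_i), and m(A \ H) = m(A) - m(H).
Computing the hole measures:
  m(H_1) = -2 - (-7/2) = 3/2.
  m(H_2) = 0 - (-1) = 1.
Summed: m(H) = 3/2 + 1 = 5/2.
So m(A \ H) = 8 - 5/2 = 11/2.

11/2


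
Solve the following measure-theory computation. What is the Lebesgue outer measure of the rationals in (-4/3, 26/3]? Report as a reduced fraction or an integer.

The set Q cap (-4/3, 26/3] is countable (a subset of the countable set Q). Lebesgue outer measure of any countable set is 0: each singleton {q} has m*({q}) = 0, and by countable subadditivity m*(union_k {q_k}) <= sum_k m*({q_k}) = sum_k 0 = 0. The reverse inequality m*(E) >= 0 is automatic. So m*(Q cap (-4/3, 26/3]) = 0.

0


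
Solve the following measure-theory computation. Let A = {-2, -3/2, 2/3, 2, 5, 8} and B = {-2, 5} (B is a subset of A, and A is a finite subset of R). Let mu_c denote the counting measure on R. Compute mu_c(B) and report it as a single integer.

Counting measure assigns mu_c(E) = |E| (number of elements) when E is finite.
B has 2 element(s), so mu_c(B) = 2.

2


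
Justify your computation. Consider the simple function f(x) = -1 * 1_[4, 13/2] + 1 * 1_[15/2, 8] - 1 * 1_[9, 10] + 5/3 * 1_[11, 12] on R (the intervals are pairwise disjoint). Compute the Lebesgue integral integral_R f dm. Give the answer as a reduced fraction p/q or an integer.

For a simple function f = sum_i c_i * 1_{A_i} with disjoint A_i,
  integral f dm = sum_i c_i * m(A_i).
Lengths of the A_i:
  m(A_1) = 13/2 - 4 = 5/2.
  m(A_2) = 8 - 15/2 = 1/2.
  m(A_3) = 10 - 9 = 1.
  m(A_4) = 12 - 11 = 1.
Contributions c_i * m(A_i):
  (-1) * (5/2) = -5/2.
  (1) * (1/2) = 1/2.
  (-1) * (1) = -1.
  (5/3) * (1) = 5/3.
Total: -5/2 + 1/2 - 1 + 5/3 = -4/3.

-4/3


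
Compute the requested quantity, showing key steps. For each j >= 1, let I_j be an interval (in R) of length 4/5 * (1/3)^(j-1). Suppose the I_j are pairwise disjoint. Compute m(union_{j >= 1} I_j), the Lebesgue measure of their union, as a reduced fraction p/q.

By countable additivity of the Lebesgue measure on pairwise disjoint measurable sets,
  m(union_{j >= 1} I_j) = sum_{j >= 1} m(I_j) = sum_{j >= 1} a * r^(j-1),
  with a = 4/5 and r = 1/3.
Since 0 < r = 1/3 < 1, the geometric series converges:
  sum_{j >= 1} a * r^(j-1) = a / (1 - r).
  = 4/5 / (1 - 1/3)
  = 4/5 / (2/3)
  = 6/5.

6/5


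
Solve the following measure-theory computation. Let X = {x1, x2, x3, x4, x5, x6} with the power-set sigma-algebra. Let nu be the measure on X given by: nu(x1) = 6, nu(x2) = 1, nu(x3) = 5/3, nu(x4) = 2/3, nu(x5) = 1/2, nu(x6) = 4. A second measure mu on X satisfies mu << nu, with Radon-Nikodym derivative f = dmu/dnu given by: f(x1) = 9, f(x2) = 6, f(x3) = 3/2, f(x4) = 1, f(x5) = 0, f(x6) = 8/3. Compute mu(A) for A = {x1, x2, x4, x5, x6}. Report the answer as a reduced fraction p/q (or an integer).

By the defining property of the Radon-Nikodym derivative, for every measurable set A,
  mu(A) = integral_A f dnu.
Since nu is a discrete measure concentrated on the atoms of X, the integral over A reduces to the sum
  mu(A) = sum_{x in A} f(x) * nu({x}).
Computing each term:
  x1: f(x1) * nu(x1) = 9 * 6 = 54.
  x2: f(x2) * nu(x2) = 6 * 1 = 6.
  x4: f(x4) * nu(x4) = 1 * 2/3 = 2/3.
  x5: f(x5) * nu(x5) = 0 * 1/2 = 0.
  x6: f(x6) * nu(x6) = 8/3 * 4 = 32/3.
Summing: mu(A) = 54 + 6 + 2/3 + 0 + 32/3 = 214/3.

214/3


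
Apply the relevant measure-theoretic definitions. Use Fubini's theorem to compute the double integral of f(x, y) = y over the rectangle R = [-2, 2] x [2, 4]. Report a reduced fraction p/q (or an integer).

f(x, y) is a tensor product of a function of x and a function of y, and both factors are bounded continuous (hence Lebesgue integrable) on the rectangle, so Fubini's theorem applies:
  integral_R f d(m x m) = (integral_a1^b1 1 dx) * (integral_a2^b2 y dy).
Inner integral in x: integral_{-2}^{2} 1 dx = (2^1 - (-2)^1)/1
  = 4.
Inner integral in y: integral_{2}^{4} y dy = (4^2 - 2^2)/2
  = 6.
Product: (4) * (6) = 24.

24


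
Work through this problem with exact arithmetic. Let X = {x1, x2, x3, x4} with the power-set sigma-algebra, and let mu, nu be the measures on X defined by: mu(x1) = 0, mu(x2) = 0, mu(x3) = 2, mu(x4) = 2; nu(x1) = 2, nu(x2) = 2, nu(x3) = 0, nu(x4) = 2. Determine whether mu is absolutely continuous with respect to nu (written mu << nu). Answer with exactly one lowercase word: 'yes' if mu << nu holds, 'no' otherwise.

mu << nu means: every nu-null measurable set is also mu-null; equivalently, for every atom x, if nu({x}) = 0 then mu({x}) = 0.
Checking each atom:
  x1: nu = 2 > 0 -> no constraint.
  x2: nu = 2 > 0 -> no constraint.
  x3: nu = 0, mu = 2 > 0 -> violates mu << nu.
  x4: nu = 2 > 0 -> no constraint.
The atom(s) x3 violate the condition (nu = 0 but mu > 0). Therefore mu is NOT absolutely continuous w.r.t. nu.

no


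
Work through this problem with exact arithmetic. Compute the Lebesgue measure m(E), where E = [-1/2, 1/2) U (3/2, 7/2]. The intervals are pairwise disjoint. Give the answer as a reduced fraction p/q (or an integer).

For pairwise disjoint intervals, m(union_i I_i) = sum_i m(I_i),
and m is invariant under swapping open/closed endpoints (single points have measure 0).
So m(E) = sum_i (b_i - a_i).
  I_1 has length 1/2 - (-1/2) = 1.
  I_2 has length 7/2 - 3/2 = 2.
Summing:
  m(E) = 1 + 2 = 3.

3


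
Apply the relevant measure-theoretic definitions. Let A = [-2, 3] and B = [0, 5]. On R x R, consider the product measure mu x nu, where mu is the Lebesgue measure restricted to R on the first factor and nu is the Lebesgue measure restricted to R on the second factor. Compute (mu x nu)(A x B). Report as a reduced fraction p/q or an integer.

For a measurable rectangle A x B, the product measure satisfies
  (mu x nu)(A x B) = mu(A) * nu(B).
  mu(A) = 5.
  nu(B) = 5.
  (mu x nu)(A x B) = 5 * 5 = 25.

25


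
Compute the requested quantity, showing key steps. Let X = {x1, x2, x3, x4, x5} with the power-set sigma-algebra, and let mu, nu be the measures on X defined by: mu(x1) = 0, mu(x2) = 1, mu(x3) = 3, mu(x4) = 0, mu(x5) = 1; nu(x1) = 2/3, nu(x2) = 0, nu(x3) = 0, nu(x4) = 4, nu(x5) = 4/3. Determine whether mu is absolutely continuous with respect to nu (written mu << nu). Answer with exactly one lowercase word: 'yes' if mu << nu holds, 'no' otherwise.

mu << nu means: every nu-null measurable set is also mu-null; equivalently, for every atom x, if nu({x}) = 0 then mu({x}) = 0.
Checking each atom:
  x1: nu = 2/3 > 0 -> no constraint.
  x2: nu = 0, mu = 1 > 0 -> violates mu << nu.
  x3: nu = 0, mu = 3 > 0 -> violates mu << nu.
  x4: nu = 4 > 0 -> no constraint.
  x5: nu = 4/3 > 0 -> no constraint.
The atom(s) x2, x3 violate the condition (nu = 0 but mu > 0). Therefore mu is NOT absolutely continuous w.r.t. nu.

no


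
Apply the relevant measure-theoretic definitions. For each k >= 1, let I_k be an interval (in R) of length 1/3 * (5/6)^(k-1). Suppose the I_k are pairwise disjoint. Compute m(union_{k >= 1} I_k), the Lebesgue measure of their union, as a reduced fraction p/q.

By countable additivity of the Lebesgue measure on pairwise disjoint measurable sets,
  m(union_{k >= 1} I_k) = sum_{k >= 1} m(I_k) = sum_{k >= 1} a * r^(k-1),
  with a = 1/3 and r = 5/6.
Since 0 < r = 5/6 < 1, the geometric series converges:
  sum_{k >= 1} a * r^(k-1) = a / (1 - r).
  = 1/3 / (1 - 5/6)
  = 1/3 / (1/6)
  = 2.

2


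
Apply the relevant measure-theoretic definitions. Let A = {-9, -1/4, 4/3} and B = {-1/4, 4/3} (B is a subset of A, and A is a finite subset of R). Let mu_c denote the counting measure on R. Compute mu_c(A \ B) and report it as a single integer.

Counting measure assigns mu_c(E) = |E| (number of elements) when E is finite. For B subset A, A \ B is the set of elements of A not in B, so |A \ B| = |A| - |B|.
|A| = 3, |B| = 2, so mu_c(A \ B) = 3 - 2 = 1.

1


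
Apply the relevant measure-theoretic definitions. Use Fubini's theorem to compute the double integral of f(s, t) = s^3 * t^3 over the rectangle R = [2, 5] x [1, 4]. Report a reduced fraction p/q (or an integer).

f(s, t) is a tensor product of a function of s and a function of t, and both factors are bounded continuous (hence Lebesgue integrable) on the rectangle, so Fubini's theorem applies:
  integral_R f d(m x m) = (integral_a1^b1 s^3 ds) * (integral_a2^b2 t^3 dt).
Inner integral in s: integral_{2}^{5} s^3 ds = (5^4 - 2^4)/4
  = 609/4.
Inner integral in t: integral_{1}^{4} t^3 dt = (4^4 - 1^4)/4
  = 255/4.
Product: (609/4) * (255/4) = 155295/16.

155295/16


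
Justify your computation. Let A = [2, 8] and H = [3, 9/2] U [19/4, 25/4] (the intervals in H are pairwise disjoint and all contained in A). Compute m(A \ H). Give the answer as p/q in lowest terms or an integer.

The ambient interval has length m(A) = 8 - 2 = 6.
Since the holes are disjoint and sit inside A, by finite additivity
  m(H) = sum_i (b_i - a_i), and m(A \ H) = m(A) - m(H).
Computing the hole measures:
  m(H_1) = 9/2 - 3 = 3/2.
  m(H_2) = 25/4 - 19/4 = 3/2.
Summed: m(H) = 3/2 + 3/2 = 3.
So m(A \ H) = 6 - 3 = 3.

3


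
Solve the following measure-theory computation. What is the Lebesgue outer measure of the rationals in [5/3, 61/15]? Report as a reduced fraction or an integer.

The set Q cap [5/3, 61/15] is countable (a subset of the countable set Q). Lebesgue outer measure of any countable set is 0: each singleton {q} has m*({q}) = 0, and by countable subadditivity m*(union_k {q_k}) <= sum_k m*({q_k}) = sum_k 0 = 0. The reverse inequality m*(E) >= 0 is automatic. So m*(Q cap [5/3, 61/15]) = 0.

0


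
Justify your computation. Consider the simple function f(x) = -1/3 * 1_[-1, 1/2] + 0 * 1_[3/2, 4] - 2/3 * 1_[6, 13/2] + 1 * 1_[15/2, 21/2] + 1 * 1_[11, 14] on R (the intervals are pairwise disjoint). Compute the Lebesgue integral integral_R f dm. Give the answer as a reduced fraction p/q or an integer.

For a simple function f = sum_i c_i * 1_{A_i} with disjoint A_i,
  integral f dm = sum_i c_i * m(A_i).
Lengths of the A_i:
  m(A_1) = 1/2 - (-1) = 3/2.
  m(A_2) = 4 - 3/2 = 5/2.
  m(A_3) = 13/2 - 6 = 1/2.
  m(A_4) = 21/2 - 15/2 = 3.
  m(A_5) = 14 - 11 = 3.
Contributions c_i * m(A_i):
  (-1/3) * (3/2) = -1/2.
  (0) * (5/2) = 0.
  (-2/3) * (1/2) = -1/3.
  (1) * (3) = 3.
  (1) * (3) = 3.
Total: -1/2 + 0 - 1/3 + 3 + 3 = 31/6.

31/6
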